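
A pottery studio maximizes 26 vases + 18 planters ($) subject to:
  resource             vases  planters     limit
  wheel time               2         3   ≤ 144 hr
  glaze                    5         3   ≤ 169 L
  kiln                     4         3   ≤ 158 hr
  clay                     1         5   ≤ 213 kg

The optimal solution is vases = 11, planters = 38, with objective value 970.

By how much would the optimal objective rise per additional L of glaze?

2

Binding: glaze and kiln. Non-binding: wheel time (8 unused), clay (12 unused).
By complementary slackness, y = 0 for the non-binding constraints.
Dual feasibility on the basic columns requires 5·y_glaze + 4·y_kiln = 26, 3·y_glaze + 3·y_kiln = 18.
→ y_glaze = 2 and y_kiln = 4.
Shadow price of glaze = 2.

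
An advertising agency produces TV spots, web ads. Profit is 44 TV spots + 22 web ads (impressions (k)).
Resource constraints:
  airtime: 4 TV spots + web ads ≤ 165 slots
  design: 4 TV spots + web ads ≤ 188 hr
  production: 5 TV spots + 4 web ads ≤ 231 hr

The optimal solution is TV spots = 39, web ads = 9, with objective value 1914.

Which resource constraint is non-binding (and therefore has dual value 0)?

airtime: 165/165 (binding)
design: 165/188 (slack 23)
production: 231/231 (binding)
By complementary slackness, a constraint with positive slack has shadow price 0 → design.

design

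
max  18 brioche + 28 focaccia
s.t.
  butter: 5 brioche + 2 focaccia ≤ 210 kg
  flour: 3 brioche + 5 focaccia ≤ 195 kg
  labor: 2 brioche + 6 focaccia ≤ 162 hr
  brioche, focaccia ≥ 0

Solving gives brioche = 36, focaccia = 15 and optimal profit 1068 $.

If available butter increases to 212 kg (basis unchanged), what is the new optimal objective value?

1072

Binding: butter and labor. Non-binding: flour (12 unused).
By complementary slackness, y = 0 for the non-binding constraint.
The binding rows give the dual system: 5·y_butter + 2·y_labor = 18 and 2·y_butter + 6·y_labor = 28.
Solving: y_butter = 2, y_labor = 4.
Δz = y_butter·Δb = 2 × (2) = 4, so new z* = 1068 + 4 = 1072.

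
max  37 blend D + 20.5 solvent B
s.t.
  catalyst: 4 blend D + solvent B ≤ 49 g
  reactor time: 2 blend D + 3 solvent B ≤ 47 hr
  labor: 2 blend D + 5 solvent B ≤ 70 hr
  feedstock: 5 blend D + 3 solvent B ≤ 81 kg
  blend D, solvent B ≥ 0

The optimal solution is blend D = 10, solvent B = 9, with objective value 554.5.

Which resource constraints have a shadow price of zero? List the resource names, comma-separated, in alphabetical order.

feedstock, labor

catalyst: 49/49 (binding)
reactor time: 47/47 (binding)
labor: 65/70 (slack 5)
feedstock: 77/81 (slack 4)
By complementary slackness, a constraint with positive slack has shadow price 0 → feedstock, labor.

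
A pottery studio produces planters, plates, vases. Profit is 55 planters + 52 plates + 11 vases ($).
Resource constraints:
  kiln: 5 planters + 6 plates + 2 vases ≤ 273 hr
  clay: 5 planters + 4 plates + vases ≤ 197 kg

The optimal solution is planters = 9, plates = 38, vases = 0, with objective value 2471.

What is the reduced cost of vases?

Check each constraint at x*: kiln 273/273 (tight); clay 197/197 (tight).
The binding rows give the dual system: 5·y_kiln + 5·y_clay = 55 and 6·y_kiln + 4·y_clay = 52.
This yields shadow prices y_kiln = 4, y_clay = 7.
Reduced cost of vases: c₃ − yᵀa₃ = 11 − (4·2 + 7·1) = 11 − 15 = -4.

-4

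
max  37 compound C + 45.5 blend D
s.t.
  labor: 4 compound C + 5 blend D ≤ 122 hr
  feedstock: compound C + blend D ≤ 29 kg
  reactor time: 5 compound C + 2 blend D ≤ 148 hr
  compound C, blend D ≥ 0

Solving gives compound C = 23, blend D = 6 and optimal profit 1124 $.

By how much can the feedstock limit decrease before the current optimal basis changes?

4.6

Binding constraints: labor, feedstock. The basis is B = [[4,5],[1,1]] with det -1.
Per unit decrease in feedstock, x* moves by d = (-5, 4).
The basis stays optimal until compound C reaches 0; allowable decrease = 4.6 kg.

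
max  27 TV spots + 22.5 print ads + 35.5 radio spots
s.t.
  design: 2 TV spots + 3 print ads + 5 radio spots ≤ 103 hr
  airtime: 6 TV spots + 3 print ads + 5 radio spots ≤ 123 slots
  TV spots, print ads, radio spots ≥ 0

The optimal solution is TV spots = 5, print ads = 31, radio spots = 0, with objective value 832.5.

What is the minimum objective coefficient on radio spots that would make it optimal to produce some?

Both design and airtime are binding at x*.
Dual feasibility on the basic columns requires 2·y_design + 6·y_airtime = 27, 3·y_design + 3·y_airtime = 22.5.
This yields shadow prices y_design = 4.5, y_airtime = 3.
radio spots enters the basis when its profit ≥ yᵀa₃ = 4.5·5 + 3·5 = 37.5.

37.5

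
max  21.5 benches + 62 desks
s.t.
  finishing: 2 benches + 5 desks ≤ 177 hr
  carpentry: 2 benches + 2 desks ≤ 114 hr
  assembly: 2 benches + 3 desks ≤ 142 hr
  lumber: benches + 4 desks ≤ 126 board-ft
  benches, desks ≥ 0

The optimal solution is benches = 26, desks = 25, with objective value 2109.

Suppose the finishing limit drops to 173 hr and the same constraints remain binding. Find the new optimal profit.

At the optimum: finishing uses 177 of 177 (binding); carpentry uses 102 of 114 (slack = 12); assembly uses 127 of 142 (slack = 15); lumber uses 126 of 126 (binding).
Slack constraints have shadow price 0 (complementary slackness).
Dual feasibility on the basic columns requires 2·y_finishing + 1·y_lumber = 21.5, 5·y_finishing + 4·y_lumber = 62.
Solving: y_finishing = 8, y_lumber = 5.5.
Δz = y_finishing·Δb = 8 × (-4) = -32, so new z* = 2109 − 32 = 2077.

2077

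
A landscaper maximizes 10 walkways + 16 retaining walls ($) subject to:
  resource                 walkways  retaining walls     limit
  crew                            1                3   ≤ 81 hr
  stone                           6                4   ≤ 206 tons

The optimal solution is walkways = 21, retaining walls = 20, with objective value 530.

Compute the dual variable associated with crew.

Check each constraint at x*: crew 81/81 (tight); stone 206/206 (tight).
The binding rows give the dual system: 1·y_crew + 6·y_stone = 10 and 3·y_crew + 4·y_stone = 16.
Solving: y_crew = 4, y_stone = 1.
Shadow price of crew = 4.

4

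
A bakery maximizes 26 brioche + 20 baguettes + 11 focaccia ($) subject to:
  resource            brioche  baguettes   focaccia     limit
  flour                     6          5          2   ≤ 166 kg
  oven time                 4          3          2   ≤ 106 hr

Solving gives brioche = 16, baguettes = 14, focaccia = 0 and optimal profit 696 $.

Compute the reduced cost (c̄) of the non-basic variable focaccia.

At the optimum: flour uses 166 of 166 (binding); oven time uses 106 of 106 (binding).
Dual feasibility on the basic columns requires 6·y_flour + 4·y_oven time = 26, 5·y_flour + 3·y_oven time = 20.
This yields shadow prices y_flour = 1, y_oven time = 5.
Reduced cost of focaccia: c₃ − yᵀa₃ = 11 − (1·2 + 5·2) = 11 − 12 = -1.

-1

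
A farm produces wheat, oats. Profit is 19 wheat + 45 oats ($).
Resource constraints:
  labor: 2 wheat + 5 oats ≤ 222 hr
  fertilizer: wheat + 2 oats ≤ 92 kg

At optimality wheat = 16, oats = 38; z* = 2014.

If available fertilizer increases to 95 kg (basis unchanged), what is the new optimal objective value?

2029

At the optimum: labor uses 222 of 222 (binding); fertilizer uses 92 of 92 (binding).
The binding rows give the dual system: 2·y_labor + 1·y_fertilizer = 19 and 5·y_labor + 2·y_fertilizer = 45.
→ y_labor = 7 and y_fertilizer = 5.
Δz = y_fertilizer·Δb = 5 × (3) = 15, so new z* = 2014 + 15 = 2029.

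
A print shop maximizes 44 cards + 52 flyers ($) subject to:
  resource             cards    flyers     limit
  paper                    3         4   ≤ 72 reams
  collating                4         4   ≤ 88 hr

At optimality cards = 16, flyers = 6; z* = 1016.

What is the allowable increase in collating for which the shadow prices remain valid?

8

Binding constraints: paper, collating. The basis is B = [[3,4],[4,4]] with det -4.
Per unit increase in collating, x* moves by d = (1, -0.75).
The basis stays optimal until flyers reaches 0; allowable increase = 8 hr.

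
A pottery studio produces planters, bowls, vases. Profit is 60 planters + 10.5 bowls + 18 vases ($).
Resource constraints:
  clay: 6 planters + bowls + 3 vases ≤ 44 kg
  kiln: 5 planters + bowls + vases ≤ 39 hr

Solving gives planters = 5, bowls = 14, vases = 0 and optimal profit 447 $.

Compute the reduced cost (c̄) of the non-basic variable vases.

-7.5

Check each constraint at x*: clay 44/44 (tight); kiln 39/39 (tight).
The binding rows give the dual system: 6·y_clay + 5·y_kiln = 60 and 1·y_clay + 1·y_kiln = 10.5.
→ y_clay = 7.5 and y_kiln = 3.
Reduced cost of vases: c₃ − yᵀa₃ = 18 − (7.5·3 + 3·1) = 18 − 25.5 = -7.5.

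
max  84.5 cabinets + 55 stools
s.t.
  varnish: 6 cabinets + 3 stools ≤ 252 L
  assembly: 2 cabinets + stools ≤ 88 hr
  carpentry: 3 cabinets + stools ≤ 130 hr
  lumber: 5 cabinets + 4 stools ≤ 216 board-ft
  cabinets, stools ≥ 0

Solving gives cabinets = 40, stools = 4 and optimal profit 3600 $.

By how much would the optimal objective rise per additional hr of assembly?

0

Binding: varnish and lumber. Non-binding: assembly (4 unused), carpentry (6 unused).
By complementary slackness, y = 0 for the non-binding constraints.
From A_Bᵀ y = c: 6·y_varnish + 5·y_lumber = 84.5; 3·y_varnish + 4·y_lumber = 55.
→ y_varnish = 7 and y_lumber = 8.5.
Shadow price of assembly = 0.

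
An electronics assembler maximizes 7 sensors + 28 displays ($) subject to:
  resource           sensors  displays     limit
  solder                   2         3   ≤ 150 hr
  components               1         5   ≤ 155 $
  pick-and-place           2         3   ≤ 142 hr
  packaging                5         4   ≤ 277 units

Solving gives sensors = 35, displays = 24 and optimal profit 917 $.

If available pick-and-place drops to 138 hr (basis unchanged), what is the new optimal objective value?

Check each constraint at x*: solder 142/150 (slack 8); components 155/155 (tight); pick-and-place 142/142 (tight); packaging 271/277 (slack 6).
Since solder, packaging are not tight, their duals are 0.
From A_Bᵀ y = c: 1·y_components + 2·y_pick-and-place = 7; 5·y_components + 3·y_pick-and-place = 28.
This yields shadow prices y_components = 5, y_pick-and-place = 1.
Δz = y_pick-and-place·Δb = 1 × (-4) = -4, so new z* = 917 − 4 = 913.

913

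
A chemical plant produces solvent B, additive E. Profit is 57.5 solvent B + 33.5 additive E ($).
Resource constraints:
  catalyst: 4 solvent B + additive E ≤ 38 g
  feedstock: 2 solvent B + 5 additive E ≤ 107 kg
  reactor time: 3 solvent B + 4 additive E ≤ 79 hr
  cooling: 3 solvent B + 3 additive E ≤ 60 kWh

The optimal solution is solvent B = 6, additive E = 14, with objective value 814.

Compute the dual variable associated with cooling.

8.5

At the optimum: catalyst uses 38 of 38 (binding); feedstock uses 82 of 107 (slack = 25); reactor time uses 74 of 79 (slack = 5); cooling uses 60 of 60 (binding).
Slack constraints have shadow price 0 (complementary slackness).
Dual feasibility on the basic columns requires 4·y_catalyst + 3·y_cooling = 57.5, 1·y_catalyst + 3·y_cooling = 33.5.
This yields shadow prices y_catalyst = 8, y_cooling = 8.5.
Shadow price of cooling = 8.5.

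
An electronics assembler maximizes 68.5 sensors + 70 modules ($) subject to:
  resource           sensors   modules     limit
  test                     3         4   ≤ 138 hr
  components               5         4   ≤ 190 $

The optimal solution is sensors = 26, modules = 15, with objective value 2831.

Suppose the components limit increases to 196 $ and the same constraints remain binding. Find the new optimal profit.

Check each constraint at x*: test 138/138 (tight); components 190/190 (tight).
The binding rows give the dual system: 3·y_test + 5·y_components = 68.5 and 4·y_test + 4·y_components = 70.
Solving: y_test = 9.5, y_components = 8.
Δz = y_components·Δb = 8 × (6) = 48, so new z* = 2831 + 48 = 2879.

2879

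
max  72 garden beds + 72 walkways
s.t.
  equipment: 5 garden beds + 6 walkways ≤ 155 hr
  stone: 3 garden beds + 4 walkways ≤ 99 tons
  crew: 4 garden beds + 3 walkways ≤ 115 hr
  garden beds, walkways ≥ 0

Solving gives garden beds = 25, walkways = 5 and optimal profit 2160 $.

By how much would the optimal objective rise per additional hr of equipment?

Check each constraint at x*: equipment 155/155 (tight); stone 95/99 (slack 4); crew 115/115 (tight).
Since stone is not tight, its dual is 0.
The binding rows give the dual system: 5·y_equipment + 4·y_crew = 72 and 6·y_equipment + 3·y_crew = 72.
Solving: y_equipment = 8, y_crew = 8.
Shadow price of equipment = 8.

8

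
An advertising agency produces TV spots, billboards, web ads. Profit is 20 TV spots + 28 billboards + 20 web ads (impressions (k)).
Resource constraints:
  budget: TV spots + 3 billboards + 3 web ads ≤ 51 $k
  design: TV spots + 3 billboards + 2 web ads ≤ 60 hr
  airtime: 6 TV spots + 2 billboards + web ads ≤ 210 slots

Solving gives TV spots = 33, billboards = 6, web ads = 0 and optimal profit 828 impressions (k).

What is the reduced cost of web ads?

Check each constraint at x*: budget 51/51 (tight); design 51/60 (slack 9); airtime 210/210 (tight).
Since design is not tight, its dual is 0.
The binding rows give the dual system: 1·y_budget + 6·y_airtime = 20 and 3·y_budget + 2·y_airtime = 28.
Solving: y_budget = 8, y_airtime = 2.
Reduced cost of web ads: c₃ − yᵀa₃ = 20 − (8·3 + 2·1) = 20 − 26 = -6.

-6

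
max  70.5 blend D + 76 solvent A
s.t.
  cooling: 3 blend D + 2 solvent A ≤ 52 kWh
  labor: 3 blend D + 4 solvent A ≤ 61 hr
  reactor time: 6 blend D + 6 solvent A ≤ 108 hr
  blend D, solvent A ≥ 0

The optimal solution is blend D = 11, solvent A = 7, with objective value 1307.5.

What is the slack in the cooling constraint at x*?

5

cooling used = 3·11 + 2·7 = 47; slack = 52 − 47 = 5.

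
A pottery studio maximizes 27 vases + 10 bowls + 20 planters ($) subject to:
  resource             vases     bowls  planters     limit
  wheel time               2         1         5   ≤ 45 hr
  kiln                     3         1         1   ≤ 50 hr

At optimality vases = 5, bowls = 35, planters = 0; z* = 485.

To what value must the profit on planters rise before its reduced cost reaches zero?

22

Check each constraint at x*: wheel time 45/45 (tight); kiln 50/50 (tight).
Dual feasibility on the basic columns requires 2·y_wheel time + 3·y_kiln = 27, 1·y_wheel time + 1·y_kiln = 10.
This yields shadow prices y_wheel time = 3, y_kiln = 7.
planters enters the basis when its profit ≥ yᵀa₃ = 3·5 + 7·1 = 22.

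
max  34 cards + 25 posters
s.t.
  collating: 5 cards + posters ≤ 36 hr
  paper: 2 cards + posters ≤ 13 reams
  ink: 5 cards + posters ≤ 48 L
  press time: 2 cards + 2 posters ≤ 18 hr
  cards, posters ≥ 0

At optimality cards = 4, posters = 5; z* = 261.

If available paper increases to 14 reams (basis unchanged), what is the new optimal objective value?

Binding: paper and press time. Non-binding: collating (11 unused), ink (23 unused).
Since collating, ink are not tight, their duals are 0.
Dual feasibility on the basic columns requires 2·y_paper + 2·y_press time = 34, 1·y_paper + 2·y_press time = 25.
Solving: y_paper = 9, y_press time = 8.
Δz = y_paper·Δb = 9 × (1) = 9, so new z* = 261 + 9 = 270.

270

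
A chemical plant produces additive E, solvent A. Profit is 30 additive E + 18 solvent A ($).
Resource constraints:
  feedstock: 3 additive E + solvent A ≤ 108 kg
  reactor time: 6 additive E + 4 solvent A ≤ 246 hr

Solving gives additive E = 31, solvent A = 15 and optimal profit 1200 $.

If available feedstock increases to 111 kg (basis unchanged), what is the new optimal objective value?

1206

Both feedstock and reactor time are binding at x*.
Dual feasibility on the basic columns requires 3·y_feedstock + 6·y_reactor time = 30, 1·y_feedstock + 4·y_reactor time = 18.
This yields shadow prices y_feedstock = 2, y_reactor time = 4.
Δz = y_feedstock·Δb = 2 × (3) = 6, so new z* = 1200 + 6 = 1206.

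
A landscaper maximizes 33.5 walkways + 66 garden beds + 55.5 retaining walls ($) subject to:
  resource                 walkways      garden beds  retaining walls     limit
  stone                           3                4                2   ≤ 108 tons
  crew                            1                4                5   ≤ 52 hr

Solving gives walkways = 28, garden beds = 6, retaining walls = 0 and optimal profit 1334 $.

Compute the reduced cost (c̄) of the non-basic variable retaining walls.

-1.5

Both stone and crew are binding at x*.
From A_Bᵀ y = c: 3·y_stone + 1·y_crew = 33.5; 4·y_stone + 4·y_crew = 66.
Solving: y_stone = 8.5, y_crew = 8.
Reduced cost of retaining walls: c₃ − yᵀa₃ = 55.5 − (8.5·2 + 8·5) = 55.5 − 57 = -1.5.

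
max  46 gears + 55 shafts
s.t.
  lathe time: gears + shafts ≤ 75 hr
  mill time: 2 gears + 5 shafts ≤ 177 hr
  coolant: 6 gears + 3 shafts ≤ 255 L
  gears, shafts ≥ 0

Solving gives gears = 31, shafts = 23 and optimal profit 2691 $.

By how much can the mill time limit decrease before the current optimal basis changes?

92

Binding constraints: mill time, coolant. The basis is B = [[2,5],[6,3]] with det -24.
Per unit decrease in mill time, x* moves by d = (0.125, -0.25).
The basis stays optimal until shafts reaches 0; allowable decrease = 92 hr.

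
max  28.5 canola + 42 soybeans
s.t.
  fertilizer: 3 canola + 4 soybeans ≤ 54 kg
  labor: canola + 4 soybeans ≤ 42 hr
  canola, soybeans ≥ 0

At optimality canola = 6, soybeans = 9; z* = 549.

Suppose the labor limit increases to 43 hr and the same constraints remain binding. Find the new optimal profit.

Both fertilizer and labor are binding at x*.
From A_Bᵀ y = c: 3·y_fertilizer + 1·y_labor = 28.5; 4·y_fertilizer + 4·y_labor = 42.
→ y_fertilizer = 9 and y_labor = 1.5.
Δz = y_labor·Δb = 1.5 × (1) = 1.5, so new z* = 549 + 1.5 = 550.5.

550.5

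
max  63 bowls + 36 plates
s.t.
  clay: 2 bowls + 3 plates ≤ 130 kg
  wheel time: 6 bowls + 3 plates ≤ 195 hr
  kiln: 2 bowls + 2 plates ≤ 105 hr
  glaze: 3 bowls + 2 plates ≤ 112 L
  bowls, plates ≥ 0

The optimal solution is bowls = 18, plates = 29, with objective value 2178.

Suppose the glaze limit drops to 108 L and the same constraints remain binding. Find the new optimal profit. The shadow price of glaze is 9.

Δb = -4, so new z* = 2178 + (9)·(-4) = 2178 − 36 = 2142.

2142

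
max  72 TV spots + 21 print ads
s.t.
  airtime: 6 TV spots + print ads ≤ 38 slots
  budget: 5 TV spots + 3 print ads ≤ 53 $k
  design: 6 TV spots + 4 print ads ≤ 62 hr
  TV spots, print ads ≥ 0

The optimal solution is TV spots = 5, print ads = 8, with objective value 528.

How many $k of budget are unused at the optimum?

4

budget used = 5·5 + 3·8 = 49; slack = 53 − 49 = 4.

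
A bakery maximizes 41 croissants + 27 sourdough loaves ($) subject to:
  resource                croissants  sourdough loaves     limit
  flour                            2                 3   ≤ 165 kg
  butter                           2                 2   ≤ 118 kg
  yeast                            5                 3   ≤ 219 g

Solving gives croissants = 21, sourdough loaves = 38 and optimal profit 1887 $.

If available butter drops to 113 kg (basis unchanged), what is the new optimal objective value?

1872

Binding: butter and yeast. Non-binding: flour (9 unused).
By complementary slackness, y = 0 for the non-binding constraint.
The binding rows give the dual system: 2·y_butter + 5·y_yeast = 41 and 2·y_butter + 3·y_yeast = 27.
Solving: y_butter = 3, y_yeast = 7.
Δz = y_butter·Δb = 3 × (-5) = -15, so new z* = 1887 − 15 = 1872.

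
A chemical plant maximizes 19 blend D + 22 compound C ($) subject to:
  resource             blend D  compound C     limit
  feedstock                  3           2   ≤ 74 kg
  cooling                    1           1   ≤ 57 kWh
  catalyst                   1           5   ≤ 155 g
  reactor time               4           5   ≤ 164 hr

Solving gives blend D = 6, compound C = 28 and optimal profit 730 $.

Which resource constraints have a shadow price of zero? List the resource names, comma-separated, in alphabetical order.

feedstock: 74/74 (binding)
cooling: 34/57 (slack 23)
catalyst: 146/155 (slack 9)
reactor time: 164/164 (binding)
By complementary slackness, a constraint with positive slack has shadow price 0 → catalyst, cooling.

catalyst, cooling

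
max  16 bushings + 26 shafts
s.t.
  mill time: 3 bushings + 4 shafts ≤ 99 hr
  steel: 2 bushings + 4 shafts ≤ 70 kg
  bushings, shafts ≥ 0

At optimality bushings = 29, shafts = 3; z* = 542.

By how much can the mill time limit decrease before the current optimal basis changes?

Binding constraints: mill time, steel. The basis is B = [[3,4],[2,4]] with det 4.
Per unit decrease in mill time, x* moves by d = (-1, 0.5).
The basis stays optimal until bushings reaches 0; allowable decrease = 29 hr.

29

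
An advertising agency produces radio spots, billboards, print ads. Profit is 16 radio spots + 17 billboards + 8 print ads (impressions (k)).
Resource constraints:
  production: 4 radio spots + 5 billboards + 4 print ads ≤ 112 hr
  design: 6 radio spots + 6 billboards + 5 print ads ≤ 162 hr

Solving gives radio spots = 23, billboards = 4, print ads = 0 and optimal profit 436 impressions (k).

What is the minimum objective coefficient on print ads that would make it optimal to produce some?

Check each constraint at x*: production 112/112 (tight); design 162/162 (tight).
The binding rows give the dual system: 4·y_production + 6·y_design = 16 and 5·y_production + 6·y_design = 17.
Solving: y_production = 1, y_design = 2.
print ads enters the basis when its profit ≥ yᵀa₃ = 1·4 + 2·5 = 14.

14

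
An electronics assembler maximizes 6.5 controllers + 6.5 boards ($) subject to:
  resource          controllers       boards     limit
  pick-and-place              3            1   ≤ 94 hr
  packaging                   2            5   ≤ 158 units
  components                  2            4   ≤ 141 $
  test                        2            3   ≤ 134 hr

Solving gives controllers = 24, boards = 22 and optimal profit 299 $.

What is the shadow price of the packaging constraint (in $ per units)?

1

Check each constraint at x*: pick-and-place 94/94 (tight); packaging 158/158 (tight); components 136/141 (slack 5); test 114/134 (slack 20).
Since components, test are not tight, their duals are 0.
From A_Bᵀ y = c: 3·y_pick-and-place + 2·y_packaging = 6.5; 1·y_pick-and-place + 5·y_packaging = 6.5.
Solving: y_pick-and-place = 1.5, y_packaging = 1.
Shadow price of packaging = 1.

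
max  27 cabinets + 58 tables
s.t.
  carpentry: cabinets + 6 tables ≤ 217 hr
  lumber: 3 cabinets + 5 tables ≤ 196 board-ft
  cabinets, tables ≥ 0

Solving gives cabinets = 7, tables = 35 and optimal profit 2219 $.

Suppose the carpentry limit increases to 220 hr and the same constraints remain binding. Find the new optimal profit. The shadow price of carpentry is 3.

2228

Δb = 3, so new z* = 2219 + (3)·(3) = 2219 + 9 = 2228.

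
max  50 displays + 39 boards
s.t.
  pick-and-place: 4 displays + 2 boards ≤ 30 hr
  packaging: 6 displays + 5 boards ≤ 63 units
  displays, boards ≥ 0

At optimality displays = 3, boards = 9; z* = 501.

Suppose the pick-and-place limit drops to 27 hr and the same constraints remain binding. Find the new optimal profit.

495

Check each constraint at x*: pick-and-place 30/30 (tight); packaging 63/63 (tight).
Dual feasibility on the basic columns requires 4·y_pick-and-place + 6·y_packaging = 50, 2·y_pick-and-place + 5·y_packaging = 39.
This yields shadow prices y_pick-and-place = 2, y_packaging = 7.
Δz = y_pick-and-place·Δb = 2 × (-3) = -6, so new z* = 501 − 6 = 495.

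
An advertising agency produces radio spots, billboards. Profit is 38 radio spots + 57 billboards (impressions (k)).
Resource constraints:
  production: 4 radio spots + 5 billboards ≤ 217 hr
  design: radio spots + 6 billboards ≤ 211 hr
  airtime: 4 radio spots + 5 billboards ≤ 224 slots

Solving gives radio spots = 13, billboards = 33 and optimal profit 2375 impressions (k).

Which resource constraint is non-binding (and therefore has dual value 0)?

production: 217/217 (binding)
design: 211/211 (binding)
airtime: 217/224 (slack 7)
By complementary slackness, a constraint with positive slack has shadow price 0 → airtime.

airtime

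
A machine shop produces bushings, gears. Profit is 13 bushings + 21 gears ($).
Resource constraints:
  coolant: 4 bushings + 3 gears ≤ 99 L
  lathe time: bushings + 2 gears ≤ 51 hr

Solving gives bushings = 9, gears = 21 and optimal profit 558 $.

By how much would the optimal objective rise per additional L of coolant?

1

At the optimum: coolant uses 99 of 99 (binding); lathe time uses 51 of 51 (binding).
The binding rows give the dual system: 4·y_coolant + 1·y_lathe time = 13 and 3·y_coolant + 2·y_lathe time = 21.
This yields shadow prices y_coolant = 1, y_lathe time = 9.
Shadow price of coolant = 1.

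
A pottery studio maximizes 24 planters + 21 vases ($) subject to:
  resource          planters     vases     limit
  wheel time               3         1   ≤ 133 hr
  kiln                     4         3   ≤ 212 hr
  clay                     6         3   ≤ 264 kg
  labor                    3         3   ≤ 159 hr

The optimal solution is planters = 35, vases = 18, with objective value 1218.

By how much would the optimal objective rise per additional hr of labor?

Binding: clay and labor. Non-binding: wheel time (10 unused), kiln (18 unused).
Since wheel time, kiln are not tight, their duals are 0.
The binding rows give the dual system: 6·y_clay + 3·y_labor = 24 and 3·y_clay + 3·y_labor = 21.
→ y_clay = 1 and y_labor = 6.
Shadow price of labor = 6.

6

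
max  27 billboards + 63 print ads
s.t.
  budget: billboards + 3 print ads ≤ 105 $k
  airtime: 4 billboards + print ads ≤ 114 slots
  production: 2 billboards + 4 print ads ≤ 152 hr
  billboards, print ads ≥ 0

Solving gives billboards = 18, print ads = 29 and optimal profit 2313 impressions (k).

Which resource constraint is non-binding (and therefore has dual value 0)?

airtime

budget: 105/105 (binding)
airtime: 101/114 (slack 13)
production: 152/152 (binding)
By complementary slackness, a constraint with positive slack has shadow price 0 → airtime.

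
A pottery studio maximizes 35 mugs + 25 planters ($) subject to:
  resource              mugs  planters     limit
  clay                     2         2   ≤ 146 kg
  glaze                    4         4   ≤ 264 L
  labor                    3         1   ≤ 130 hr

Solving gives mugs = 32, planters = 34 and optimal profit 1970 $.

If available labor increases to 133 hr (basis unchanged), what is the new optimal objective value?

Binding: glaze and labor. Non-binding: clay (14 unused).
Since clay is not tight, its dual is 0.
From A_Bᵀ y = c: 4·y_glaze + 3·y_labor = 35; 4·y_glaze + 1·y_labor = 25.
→ y_glaze = 5 and y_labor = 5.
Δz = y_labor·Δb = 5 × (3) = 15, so new z* = 1970 + 15 = 1985.

1985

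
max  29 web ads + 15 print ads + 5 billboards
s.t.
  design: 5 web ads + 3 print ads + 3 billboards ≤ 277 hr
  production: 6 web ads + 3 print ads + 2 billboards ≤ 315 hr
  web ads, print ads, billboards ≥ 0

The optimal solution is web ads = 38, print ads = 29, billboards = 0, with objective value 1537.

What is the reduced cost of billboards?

-6

At the optimum: design uses 277 of 277 (binding); production uses 315 of 315 (binding).
Dual feasibility on the basic columns requires 5·y_design + 6·y_production = 29, 3·y_design + 3·y_production = 15.
→ y_design = 1 and y_production = 4.
Reduced cost of billboards: c₃ − yᵀa₃ = 5 − (1·3 + 4·2) = 5 − 11 = -6.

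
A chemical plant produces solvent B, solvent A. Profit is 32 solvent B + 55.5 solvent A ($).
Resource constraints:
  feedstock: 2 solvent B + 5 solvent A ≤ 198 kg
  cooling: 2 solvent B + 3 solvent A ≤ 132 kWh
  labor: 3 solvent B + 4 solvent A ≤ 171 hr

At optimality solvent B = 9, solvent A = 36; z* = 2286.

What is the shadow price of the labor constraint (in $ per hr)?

7

At the optimum: feedstock uses 198 of 198 (binding); cooling uses 126 of 132 (slack = 6); labor uses 171 of 171 (binding).
Since cooling is not tight, its dual is 0.
Dual feasibility on the basic columns requires 2·y_feedstock + 3·y_labor = 32, 5·y_feedstock + 4·y_labor = 55.5.
This yields shadow prices y_feedstock = 5.5, y_labor = 7.
Shadow price of labor = 7.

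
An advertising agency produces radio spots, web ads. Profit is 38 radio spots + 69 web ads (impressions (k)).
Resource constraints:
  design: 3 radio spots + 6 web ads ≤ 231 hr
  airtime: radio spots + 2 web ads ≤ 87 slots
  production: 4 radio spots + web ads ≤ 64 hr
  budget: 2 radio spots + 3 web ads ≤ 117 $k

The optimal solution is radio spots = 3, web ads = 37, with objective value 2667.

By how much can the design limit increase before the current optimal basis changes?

Binding constraints: design, budget. The basis is B = [[3,6],[2,3]] with det -3.
Per unit increase in design, x* moves by d = (-1, 0.6667).
The basis stays optimal until radio spots reaches 0; allowable increase = 3 hr.

3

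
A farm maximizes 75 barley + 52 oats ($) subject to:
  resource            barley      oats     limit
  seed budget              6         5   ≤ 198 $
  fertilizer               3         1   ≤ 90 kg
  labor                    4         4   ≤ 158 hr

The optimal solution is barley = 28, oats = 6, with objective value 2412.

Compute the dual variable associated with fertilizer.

Check each constraint at x*: seed budget 198/198 (tight); fertilizer 90/90 (tight); labor 136/158 (slack 22).
Since labor is not tight, its dual is 0.
From A_Bᵀ y = c: 6·y_seed budget + 3·y_fertilizer = 75; 5·y_seed budget + 1·y_fertilizer = 52.
Solving: y_seed budget = 9, y_fertilizer = 7.
Shadow price of fertilizer = 7.

7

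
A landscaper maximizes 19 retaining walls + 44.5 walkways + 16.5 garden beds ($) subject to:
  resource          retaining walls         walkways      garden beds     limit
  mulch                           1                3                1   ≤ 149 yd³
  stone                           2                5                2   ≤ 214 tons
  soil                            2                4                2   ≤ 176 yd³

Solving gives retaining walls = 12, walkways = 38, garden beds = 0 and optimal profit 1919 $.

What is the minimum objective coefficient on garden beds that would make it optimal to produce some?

19

Check each constraint at x*: mulch 126/149 (slack 23); stone 214/214 (tight); soil 176/176 (tight).
By complementary slackness, y = 0 for the non-binding constraint.
From A_Bᵀ y = c: 2·y_stone + 2·y_soil = 19; 5·y_stone + 4·y_soil = 44.5.
Solving: y_stone = 6.5, y_soil = 3.
garden beds enters the basis when its profit ≥ yᵀa₃ = 6.5·2 + 3·2 = 19.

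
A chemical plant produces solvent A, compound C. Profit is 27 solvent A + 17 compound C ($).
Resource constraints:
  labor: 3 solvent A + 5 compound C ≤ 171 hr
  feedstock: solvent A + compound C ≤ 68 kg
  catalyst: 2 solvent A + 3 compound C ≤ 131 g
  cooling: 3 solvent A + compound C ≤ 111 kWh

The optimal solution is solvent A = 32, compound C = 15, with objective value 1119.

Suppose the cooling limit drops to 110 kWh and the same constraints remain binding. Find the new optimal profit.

1112

At the optimum: labor uses 171 of 171 (binding); feedstock uses 47 of 68 (slack = 21); catalyst uses 109 of 131 (slack = 22); cooling uses 111 of 111 (binding).
Since feedstock, catalyst are not tight, their duals are 0.
The binding rows give the dual system: 3·y_labor + 3·y_cooling = 27 and 5·y_labor + 1·y_cooling = 17.
Solving: y_labor = 2, y_cooling = 7.
Δz = y_cooling·Δb = 7 × (-1) = -7, so new z* = 1119 − 7 = 1112.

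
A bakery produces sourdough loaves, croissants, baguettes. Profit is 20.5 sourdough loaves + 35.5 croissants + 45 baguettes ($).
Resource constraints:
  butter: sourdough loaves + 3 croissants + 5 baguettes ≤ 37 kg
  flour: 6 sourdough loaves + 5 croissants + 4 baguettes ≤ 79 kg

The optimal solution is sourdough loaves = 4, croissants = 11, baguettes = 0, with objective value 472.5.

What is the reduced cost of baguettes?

Both butter and flour are binding at x*.
The binding rows give the dual system: 1·y_butter + 6·y_flour = 20.5 and 3·y_butter + 5·y_flour = 35.5.
→ y_butter = 8.5 and y_flour = 2.
Reduced cost of baguettes: c₃ − yᵀa₃ = 45 − (8.5·5 + 2·4) = 45 − 50.5 = -5.5.

-5.5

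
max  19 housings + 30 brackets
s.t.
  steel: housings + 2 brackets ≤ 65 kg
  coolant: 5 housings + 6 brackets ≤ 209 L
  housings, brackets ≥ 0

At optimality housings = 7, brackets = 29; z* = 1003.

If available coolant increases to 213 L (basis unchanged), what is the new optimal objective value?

At the optimum: steel uses 65 of 65 (binding); coolant uses 209 of 209 (binding).
From A_Bᵀ y = c: 1·y_steel + 5·y_coolant = 19; 2·y_steel + 6·y_coolant = 30.
→ y_steel = 9 and y_coolant = 2.
Δz = y_coolant·Δb = 2 × (4) = 8, so new z* = 1003 + 8 = 1011.

1011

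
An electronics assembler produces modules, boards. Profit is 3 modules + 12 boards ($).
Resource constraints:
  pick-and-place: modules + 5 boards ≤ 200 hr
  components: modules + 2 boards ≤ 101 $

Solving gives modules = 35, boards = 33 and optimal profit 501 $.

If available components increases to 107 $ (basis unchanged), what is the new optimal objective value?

Check each constraint at x*: pick-and-place 200/200 (tight); components 101/101 (tight).
From A_Bᵀ y = c: 1·y_pick-and-place + 1·y_components = 3; 5·y_pick-and-place + 2·y_components = 12.
This yields shadow prices y_pick-and-place = 2, y_components = 1.
Δz = y_components·Δb = 1 × (6) = 6, so new z* = 501 + 6 = 507.

507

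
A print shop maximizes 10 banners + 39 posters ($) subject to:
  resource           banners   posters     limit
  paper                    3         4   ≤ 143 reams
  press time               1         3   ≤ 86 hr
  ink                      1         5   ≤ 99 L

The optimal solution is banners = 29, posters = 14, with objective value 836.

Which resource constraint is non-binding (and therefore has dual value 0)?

press time

paper: 143/143 (binding)
press time: 71/86 (slack 15)
ink: 99/99 (binding)
By complementary slackness, a constraint with positive slack has shadow price 0 → press time.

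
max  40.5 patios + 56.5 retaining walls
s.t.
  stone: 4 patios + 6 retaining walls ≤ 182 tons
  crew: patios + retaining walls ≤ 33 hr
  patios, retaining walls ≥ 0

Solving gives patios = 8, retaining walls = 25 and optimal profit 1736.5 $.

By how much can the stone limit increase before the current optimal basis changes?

Binding constraints: stone, crew. The basis is B = [[4,6],[1,1]] with det -2.
Per unit increase in stone, x* moves by d = (-0.5, 0.5).
The basis stays optimal until patios reaches 0; allowable increase = 16 tons.

16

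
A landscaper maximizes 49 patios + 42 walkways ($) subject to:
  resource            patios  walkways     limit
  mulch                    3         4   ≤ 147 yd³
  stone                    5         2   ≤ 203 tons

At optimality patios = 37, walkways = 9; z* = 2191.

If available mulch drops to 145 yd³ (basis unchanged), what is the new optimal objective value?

At the optimum: mulch uses 147 of 147 (binding); stone uses 203 of 203 (binding).
The binding rows give the dual system: 3·y_mulch + 5·y_stone = 49 and 4·y_mulch + 2·y_stone = 42.
This yields shadow prices y_mulch = 8, y_stone = 5.
Δz = y_mulch·Δb = 8 × (-2) = -16, so new z* = 2191 − 16 = 2175.

2175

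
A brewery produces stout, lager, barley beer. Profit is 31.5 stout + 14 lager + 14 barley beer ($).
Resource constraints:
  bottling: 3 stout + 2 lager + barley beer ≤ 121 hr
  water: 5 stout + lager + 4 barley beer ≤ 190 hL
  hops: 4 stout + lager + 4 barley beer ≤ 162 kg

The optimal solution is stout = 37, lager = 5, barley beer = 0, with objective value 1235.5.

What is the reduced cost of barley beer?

At the optimum: bottling uses 121 of 121 (binding); water uses 190 of 190 (binding); hops uses 153 of 162 (slack = 9).
Slack constraints have shadow price 0 (complementary slackness).
The binding rows give the dual system: 3·y_bottling + 5·y_water = 31.5 and 2·y_bottling + 1·y_water = 14.
→ y_bottling = 5.5 and y_water = 3.
Reduced cost of barley beer: c₃ − yᵀa₃ = 14 − (5.5·1 + 3·4) = 14 − 17.5 = -3.5.

-3.5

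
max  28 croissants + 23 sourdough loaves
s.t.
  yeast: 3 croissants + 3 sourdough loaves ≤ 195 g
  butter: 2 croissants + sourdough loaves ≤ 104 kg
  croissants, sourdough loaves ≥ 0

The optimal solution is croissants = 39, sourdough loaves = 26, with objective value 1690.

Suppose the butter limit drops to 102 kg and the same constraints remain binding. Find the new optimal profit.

Both yeast and butter are binding at x*.
Dual feasibility on the basic columns requires 3·y_yeast + 2·y_butter = 28, 3·y_yeast + 1·y_butter = 23.
Solving: y_yeast = 6, y_butter = 5.
Δz = y_butter·Δb = 5 × (-2) = -10, so new z* = 1690 − 10 = 1680.

1680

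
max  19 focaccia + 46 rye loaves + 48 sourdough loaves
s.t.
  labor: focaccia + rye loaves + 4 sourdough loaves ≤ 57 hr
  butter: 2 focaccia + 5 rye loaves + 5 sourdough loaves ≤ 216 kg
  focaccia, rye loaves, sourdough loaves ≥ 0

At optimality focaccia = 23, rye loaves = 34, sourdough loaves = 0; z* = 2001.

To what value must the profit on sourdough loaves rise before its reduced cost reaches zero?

49

Check each constraint at x*: labor 57/57 (tight); butter 216/216 (tight).
From A_Bᵀ y = c: 1·y_labor + 2·y_butter = 19; 1·y_labor + 5·y_butter = 46.
→ y_labor = 1 and y_butter = 9.
sourdough loaves enters the basis when its profit ≥ yᵀa₃ = 1·4 + 9·5 = 49.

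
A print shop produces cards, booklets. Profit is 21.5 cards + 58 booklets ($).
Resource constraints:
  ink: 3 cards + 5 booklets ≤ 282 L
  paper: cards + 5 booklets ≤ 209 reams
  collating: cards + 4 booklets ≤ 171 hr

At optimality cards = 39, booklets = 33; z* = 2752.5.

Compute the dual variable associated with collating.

9.5

At the optimum: ink uses 282 of 282 (binding); paper uses 204 of 209 (slack = 5); collating uses 171 of 171 (binding).
Slack constraints have shadow price 0 (complementary slackness).
Dual feasibility on the basic columns requires 3·y_ink + 1·y_collating = 21.5, 5·y_ink + 4·y_collating = 58.
Solving: y_ink = 4, y_collating = 9.5.
Shadow price of collating = 9.5.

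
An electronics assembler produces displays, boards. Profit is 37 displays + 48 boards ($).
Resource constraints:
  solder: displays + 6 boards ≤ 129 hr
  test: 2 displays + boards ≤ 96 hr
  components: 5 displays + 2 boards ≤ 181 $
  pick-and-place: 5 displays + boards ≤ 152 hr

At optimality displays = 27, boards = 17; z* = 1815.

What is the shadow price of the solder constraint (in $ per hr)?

7

Check each constraint at x*: solder 129/129 (tight); test 71/96 (slack 25); components 169/181 (slack 12); pick-and-place 152/152 (tight).
By complementary slackness, y = 0 for the non-binding constraints.
Dual feasibility on the basic columns requires 1·y_solder + 5·y_pick-and-place = 37, 6·y_solder + 1·y_pick-and-place = 48.
Solving: y_solder = 7, y_pick-and-place = 6.
Shadow price of solder = 7.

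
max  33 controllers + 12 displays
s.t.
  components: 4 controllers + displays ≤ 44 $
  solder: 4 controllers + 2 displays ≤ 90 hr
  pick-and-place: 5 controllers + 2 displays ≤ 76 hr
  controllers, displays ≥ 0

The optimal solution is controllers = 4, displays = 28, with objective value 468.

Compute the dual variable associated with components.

2

Check each constraint at x*: components 44/44 (tight); solder 72/90 (slack 18); pick-and-place 76/76 (tight).
By complementary slackness, y = 0 for the non-binding constraint.
Dual feasibility on the basic columns requires 4·y_components + 5·y_pick-and-place = 33, 1·y_components + 2·y_pick-and-place = 12.
→ y_components = 2 and y_pick-and-place = 5.
Shadow price of components = 2.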